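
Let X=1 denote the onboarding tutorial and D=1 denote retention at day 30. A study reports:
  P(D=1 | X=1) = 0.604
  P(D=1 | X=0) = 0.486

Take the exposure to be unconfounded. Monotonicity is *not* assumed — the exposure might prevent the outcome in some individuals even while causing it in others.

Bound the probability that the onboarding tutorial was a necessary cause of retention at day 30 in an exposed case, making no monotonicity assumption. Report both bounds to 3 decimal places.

Let p₁ = 0.604, p₀ = 0.486.
Under exogeneity alone the bounds on PN are max{0,(p₁−p₀)/p₁} ≤ PN ≤ min{1,(1−p₀)/p₁}.
  lower = (p₁ − p₀)/p₁ = 0.118 / 0.604 ≈ 0.1954
  upper = min{1, (1 − p₀)/p₁} = 0.514 / 0.604 ≈ 0.8510

0.195 ≤ PN ≤ 0.851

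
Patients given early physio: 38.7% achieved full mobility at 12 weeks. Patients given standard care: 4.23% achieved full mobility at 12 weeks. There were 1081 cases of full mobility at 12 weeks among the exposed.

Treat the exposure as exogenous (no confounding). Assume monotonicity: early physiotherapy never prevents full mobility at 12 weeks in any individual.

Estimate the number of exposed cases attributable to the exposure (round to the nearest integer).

p₁ = 0.387, p₀ = 0.0423.
PN = (p₁ − p₀)/p₁ = (0.387 − 0.0423) / 0.387 ≈ 0.89070.
Attributable cases ≈ PN × (exposed cases) = 0.89070 × 1081 ≈ 962.84.

about 963 cases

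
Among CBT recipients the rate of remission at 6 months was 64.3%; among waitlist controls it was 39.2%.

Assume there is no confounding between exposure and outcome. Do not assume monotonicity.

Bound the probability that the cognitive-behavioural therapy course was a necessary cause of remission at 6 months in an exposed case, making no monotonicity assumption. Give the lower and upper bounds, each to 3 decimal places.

0.390 ≤ PN ≤ 0.946

p₁ = 0.643, p₀ = 0.392.
Under exogeneity alone the bounds on PN are max{0,(p₁−p₀)/p₁} ≤ PN ≤ min{1,(1−p₀)/p₁}.
  lower = (p₁ − p₀)/p₁ = 0.251 / 0.643 ≈ 0.3904
  upper = min{1, (1 − p₀)/p₁} = 0.608 / 0.643 ≈ 0.9456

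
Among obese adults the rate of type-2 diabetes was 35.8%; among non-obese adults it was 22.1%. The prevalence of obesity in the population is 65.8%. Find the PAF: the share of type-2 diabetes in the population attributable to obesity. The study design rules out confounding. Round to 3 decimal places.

p₁ = 0.358, p₀ = 0.221.
Overall risk P(Y=1) = π·p₁ + (1−π)·p₀ = 0.658×0.358 + 0.342×0.221 = 0.31115.
Under exogeneity, PAF = [P(Y=1) − p₀] / P(Y=1).
PAF = (0.31115 − 0.221) / 0.31115 ≈ 0.2897

PAF ≈ 0.290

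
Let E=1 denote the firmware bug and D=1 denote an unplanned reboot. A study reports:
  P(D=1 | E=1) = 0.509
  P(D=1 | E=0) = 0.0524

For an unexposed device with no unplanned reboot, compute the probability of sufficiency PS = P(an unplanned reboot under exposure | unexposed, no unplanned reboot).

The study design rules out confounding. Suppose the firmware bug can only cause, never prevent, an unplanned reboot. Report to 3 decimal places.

PS ≈ 0.482

Let p₁ = 0.509, p₀ = 0.0524.
Under exogeneity and monotonicity, PS = (p₁ − p₀) / (1 − p₀).
PS = (0.509 − 0.0524) / (1 − 0.0524) = 0.4566 / 0.9476 ≈ 0.4818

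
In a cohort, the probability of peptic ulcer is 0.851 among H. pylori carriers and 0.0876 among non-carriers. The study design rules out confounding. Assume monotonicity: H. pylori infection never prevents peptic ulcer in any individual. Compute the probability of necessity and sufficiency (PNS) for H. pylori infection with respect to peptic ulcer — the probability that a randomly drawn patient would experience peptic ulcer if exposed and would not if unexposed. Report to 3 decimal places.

PNS ≈ 0.763

Let p₁ = 0.851, p₀ = 0.0876.
Under exogeneity and monotonicity, PNS = p₁ − p₀.
PNS = 0.851 − 0.0876 = 0.7634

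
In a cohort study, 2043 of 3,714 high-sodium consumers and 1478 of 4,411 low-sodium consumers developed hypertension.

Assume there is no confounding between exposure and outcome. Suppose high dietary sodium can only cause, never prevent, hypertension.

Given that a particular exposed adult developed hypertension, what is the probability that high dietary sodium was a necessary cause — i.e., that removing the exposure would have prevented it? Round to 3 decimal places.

p₁ = P(outcome | exposed) = 2043/3714 = 0.55008
p₀ = P(outcome | unexposed) = 1478/4411 = 0.33507
Under exogeneity and monotonicity, PN = (p₁ − p₀) / p₁.
PN = (0.55008 − 0.33507) / 0.55008 = 0.21501 / 0.55008 ≈ 0.3909

PN ≈ 0.391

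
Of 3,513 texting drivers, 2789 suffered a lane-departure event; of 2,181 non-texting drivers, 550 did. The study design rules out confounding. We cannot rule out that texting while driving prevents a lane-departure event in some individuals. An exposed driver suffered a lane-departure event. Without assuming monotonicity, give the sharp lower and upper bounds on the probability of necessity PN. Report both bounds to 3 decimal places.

0.682 ≤ PN ≤ 0.942

p₁ = P(outcome | exposed) = 2789/3513 = 0.79391
p₀ = P(outcome | unexposed) = 550/2181 = 0.25218
Under exogeneity alone the bounds on PN are max{0,(p₁−p₀)/p₁} ≤ PN ≤ min{1,(1−p₀)/p₁}.
  lower = (p₁ − p₀)/p₁ = 0.54173 / 0.79391 ≈ 0.6824
  upper = min{1, (1 − p₀)/p₁} = 0.74782 / 0.79391 ≈ 0.9420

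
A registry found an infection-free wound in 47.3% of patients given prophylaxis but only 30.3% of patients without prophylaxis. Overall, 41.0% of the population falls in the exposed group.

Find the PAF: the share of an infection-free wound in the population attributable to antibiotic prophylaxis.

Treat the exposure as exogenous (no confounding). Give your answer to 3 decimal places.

p₁ = 0.473, p₀ = 0.303.
Overall risk P(Y=1) = π·p₁ + (1−π)·p₀ = 0.41×0.473 + 0.59×0.303 = 0.3727.
Under exogeneity, PAF = [P(Y=1) − p₀] / P(Y=1).
PAF = (0.3727 − 0.303) / 0.3727 ≈ 0.1870

PAF ≈ 0.187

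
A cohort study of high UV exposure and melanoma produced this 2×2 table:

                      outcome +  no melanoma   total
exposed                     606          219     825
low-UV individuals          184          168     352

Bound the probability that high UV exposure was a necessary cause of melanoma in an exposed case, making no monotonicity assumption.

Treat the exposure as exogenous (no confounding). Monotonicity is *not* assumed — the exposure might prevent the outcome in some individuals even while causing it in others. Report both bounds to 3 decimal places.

0.288 ≤ PN ≤ 0.650

p₁ = P(outcome | exposed) = 606/825 = 0.73455
p₀ = P(outcome | unexposed) = 184/352 = 0.52273
Under exogeneity alone the bounds on PN are max{0,(p₁−p₀)/p₁} ≤ PN ≤ min{1,(1−p₀)/p₁}.
  lower = (p₁ − p₀)/p₁ = 0.21182 / 0.73455 ≈ 0.2884
  upper = min{1, (1 − p₀)/p₁} = 0.47727 / 0.73455 ≈ 0.6498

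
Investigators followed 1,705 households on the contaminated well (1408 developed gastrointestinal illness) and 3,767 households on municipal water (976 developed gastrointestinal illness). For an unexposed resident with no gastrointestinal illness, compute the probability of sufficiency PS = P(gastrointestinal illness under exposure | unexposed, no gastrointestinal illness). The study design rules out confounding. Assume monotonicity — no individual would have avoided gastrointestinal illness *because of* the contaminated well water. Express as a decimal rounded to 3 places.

PS ≈ 0.765

p₁ = P(outcome | exposed) = 1408/1705 = 0.82581
p₀ = P(outcome | unexposed) = 976/3767 = 0.25909
Under exogeneity and monotonicity, PS = (p₁ − p₀) / (1 − p₀).
PS = (0.82581 − 0.25909) / (1 − 0.25909) = 0.56671 / 0.74091 ≈ 0.7649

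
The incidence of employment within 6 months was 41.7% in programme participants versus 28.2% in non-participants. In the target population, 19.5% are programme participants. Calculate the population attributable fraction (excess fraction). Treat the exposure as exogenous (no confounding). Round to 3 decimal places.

PAF ≈ 0.085

p₁ = 0.417, p₀ = 0.282.
Overall risk P(Y=1) = π·p₁ + (1−π)·p₀ = 0.195×0.417 + 0.805×0.282 = 0.30832.
Under exogeneity, PAF = [P(Y=1) − p₀] / P(Y=1).
PAF = (0.30832 − 0.282) / 0.30832 ≈ 0.0854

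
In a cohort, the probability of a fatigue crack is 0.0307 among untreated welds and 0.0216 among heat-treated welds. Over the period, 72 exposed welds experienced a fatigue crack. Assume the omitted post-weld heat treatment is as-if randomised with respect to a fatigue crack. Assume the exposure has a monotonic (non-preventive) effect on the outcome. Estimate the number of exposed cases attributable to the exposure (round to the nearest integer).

about 21 cases

Let p₁ = 0.0307, p₀ = 0.0216.
PN = (p₁ − p₀)/p₁ = (0.0307 − 0.0216) / 0.0307 ≈ 0.29642.
Attributable cases ≈ PN × (exposed cases) = 0.29642 × 72 ≈ 21.34.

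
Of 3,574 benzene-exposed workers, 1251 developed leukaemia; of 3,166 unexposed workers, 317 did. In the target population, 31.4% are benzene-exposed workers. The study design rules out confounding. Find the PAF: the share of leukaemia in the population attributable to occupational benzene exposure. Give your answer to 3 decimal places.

PAF ≈ 0.439

p₁ = P(outcome | exposed) = 1251/3574 = 0.35003
p₀ = P(outcome | unexposed) = 317/3166 = 0.10013
Overall risk P(Y=1) = π·p₁ + (1−π)·p₀ = 0.314×0.35003 + 0.686×0.10013 = 0.1786.
Under exogeneity, PAF = [P(Y=1) − p₀] / P(Y=1).
PAF = (0.1786 − 0.10013) / 0.1786 ≈ 0.4394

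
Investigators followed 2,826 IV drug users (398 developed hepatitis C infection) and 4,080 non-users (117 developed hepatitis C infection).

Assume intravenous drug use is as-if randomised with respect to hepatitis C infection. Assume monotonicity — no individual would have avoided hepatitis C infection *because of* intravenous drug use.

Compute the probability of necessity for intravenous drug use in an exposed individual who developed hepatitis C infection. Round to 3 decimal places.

p₁ = P(outcome | exposed) = 398/2826 = 0.14084
p₀ = P(outcome | unexposed) = 117/4080 = 0.028676
Under exogeneity and monotonicity, PN = (p₁ − p₀) / p₁.
PN = (0.14084 − 0.028676) / 0.14084 = 0.11216 / 0.14084 ≈ 0.7964

PN ≈ 0.796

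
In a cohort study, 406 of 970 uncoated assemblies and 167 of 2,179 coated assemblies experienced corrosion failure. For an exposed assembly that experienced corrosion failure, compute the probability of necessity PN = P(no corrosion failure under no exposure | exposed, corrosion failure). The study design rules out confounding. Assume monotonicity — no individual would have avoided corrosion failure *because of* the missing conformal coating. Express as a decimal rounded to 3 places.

p₁ = P(outcome | exposed) = 406/970 = 0.41856
p₀ = P(outcome | unexposed) = 167/2179 = 0.076641
Under exogeneity and monotonicity, PN = (p₁ − p₀) / p₁.
PN = (0.41856 − 0.076641) / 0.41856 = 0.34192 / 0.41856 ≈ 0.8169

PN ≈ 0.817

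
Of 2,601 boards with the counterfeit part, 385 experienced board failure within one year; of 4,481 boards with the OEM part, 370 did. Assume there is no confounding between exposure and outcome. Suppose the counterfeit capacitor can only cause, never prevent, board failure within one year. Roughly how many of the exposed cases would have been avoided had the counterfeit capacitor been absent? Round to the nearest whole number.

p₁ = P(outcome | exposed) = 385/2601 = 0.14802
p₀ = P(outcome | unexposed) = 370/4481 = 0.082571
PN = (p₁ − p₀)/p₁ = (0.14802 − 0.082571) / 0.14802 ≈ 0.44216.
Attributable cases ≈ PN × (exposed cases) = 0.44216 × 385 ≈ 170.23.

about 170 cases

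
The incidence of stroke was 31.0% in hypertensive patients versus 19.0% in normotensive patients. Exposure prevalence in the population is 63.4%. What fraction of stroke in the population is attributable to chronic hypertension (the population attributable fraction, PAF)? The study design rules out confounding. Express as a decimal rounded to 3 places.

PAF ≈ 0.286

p₁ = 0.31, p₀ = 0.19.
Overall risk P(Y=1) = π·p₁ + (1−π)·p₀ = 0.634×0.31 + 0.366×0.19 = 0.26608.
Under exogeneity, PAF = [P(Y=1) − p₀] / P(Y=1).
PAF = (0.26608 − 0.19) / 0.26608 ≈ 0.2859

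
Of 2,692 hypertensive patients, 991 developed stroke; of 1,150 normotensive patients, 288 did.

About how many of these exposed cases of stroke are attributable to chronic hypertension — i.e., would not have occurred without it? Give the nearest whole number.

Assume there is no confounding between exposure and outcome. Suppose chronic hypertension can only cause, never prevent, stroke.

about 317 cases

p₁ = P(outcome | exposed) = 991/2692 = 0.36813
p₀ = P(outcome | unexposed) = 288/1150 = 0.25043
PN = (p₁ − p₀)/p₁ = (0.36813 − 0.25043) / 0.36813 ≈ 0.31971.
Attributable cases ≈ PN × (exposed cases) = 0.31971 × 991 ≈ 316.83.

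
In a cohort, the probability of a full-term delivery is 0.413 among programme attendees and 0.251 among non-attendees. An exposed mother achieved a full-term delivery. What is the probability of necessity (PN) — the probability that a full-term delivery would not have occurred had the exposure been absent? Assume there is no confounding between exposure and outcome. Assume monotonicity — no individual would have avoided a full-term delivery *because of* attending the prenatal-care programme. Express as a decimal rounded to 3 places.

PN ≈ 0.392

Let p₁ = 0.413, p₀ = 0.251.
Under exogeneity and monotonicity, PN = (p₁ − p₀) / p₁.
PN = (0.413 − 0.251) / 0.413 = 0.162 / 0.413 ≈ 0.3923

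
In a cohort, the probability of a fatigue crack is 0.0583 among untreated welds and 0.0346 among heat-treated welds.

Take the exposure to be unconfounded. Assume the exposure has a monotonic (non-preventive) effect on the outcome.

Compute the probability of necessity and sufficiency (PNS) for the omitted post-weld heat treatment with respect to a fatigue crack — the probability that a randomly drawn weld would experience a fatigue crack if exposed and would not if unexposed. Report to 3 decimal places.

Let p₁ = 0.0583, p₀ = 0.0346.
Under exogeneity and monotonicity, PNS = p₁ − p₀.
PNS = 0.0583 − 0.0346 = 0.0237

PNS ≈ 0.024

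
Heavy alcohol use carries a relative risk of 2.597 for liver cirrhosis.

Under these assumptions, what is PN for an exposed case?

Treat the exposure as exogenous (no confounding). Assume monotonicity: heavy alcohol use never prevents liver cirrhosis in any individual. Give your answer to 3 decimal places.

Under exogeneity and monotonicity, PN = (RR − 1) / RR = 1 − 1/RR.
PN = (2.597 − 1) / 2.597 = 1.597 / 2.597 ≈ 0.6149

PN ≈ 0.615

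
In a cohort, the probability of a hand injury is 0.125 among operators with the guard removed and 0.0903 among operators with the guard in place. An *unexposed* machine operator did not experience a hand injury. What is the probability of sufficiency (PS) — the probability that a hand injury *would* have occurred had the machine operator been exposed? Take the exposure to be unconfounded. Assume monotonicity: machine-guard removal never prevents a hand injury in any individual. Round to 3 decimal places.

Let p₁ = 0.125, p₀ = 0.0903.
Under exogeneity and monotonicity, PS = (p₁ − p₀) / (1 − p₀).
PS = (0.125 − 0.0903) / (1 − 0.0903) = 0.0347 / 0.9097 ≈ 0.0381

PS ≈ 0.038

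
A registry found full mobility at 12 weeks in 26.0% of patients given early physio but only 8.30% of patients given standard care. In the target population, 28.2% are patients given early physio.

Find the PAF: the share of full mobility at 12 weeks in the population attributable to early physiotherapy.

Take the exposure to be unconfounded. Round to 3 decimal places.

p₁ = 0.26, p₀ = 0.083.
Overall risk P(Y=1) = π·p₁ + (1−π)·p₀ = 0.282×0.26 + 0.718×0.083 = 0.13291.
Under exogeneity, PAF = [P(Y=1) − p₀] / P(Y=1).
PAF = (0.13291 − 0.083) / 0.13291 ≈ 0.3755

PAF ≈ 0.376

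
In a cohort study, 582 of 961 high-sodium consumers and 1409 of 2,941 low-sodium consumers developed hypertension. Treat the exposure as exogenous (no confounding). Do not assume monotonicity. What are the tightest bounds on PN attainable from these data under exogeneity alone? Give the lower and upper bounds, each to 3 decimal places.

0.209 ≤ PN ≤ 0.860

p₁ = P(outcome | exposed) = 582/961 = 0.60562
p₀ = P(outcome | unexposed) = 1409/2941 = 0.47909
Under exogeneity alone the bounds on PN are max{0,(p₁−p₀)/p₁} ≤ PN ≤ min{1,(1−p₀)/p₁}.
  lower = (p₁ − p₀)/p₁ = 0.12653 / 0.60562 ≈ 0.2089
  upper = min{1, (1 − p₀)/p₁} = 0.52091 / 0.60562 ≈ 0.8601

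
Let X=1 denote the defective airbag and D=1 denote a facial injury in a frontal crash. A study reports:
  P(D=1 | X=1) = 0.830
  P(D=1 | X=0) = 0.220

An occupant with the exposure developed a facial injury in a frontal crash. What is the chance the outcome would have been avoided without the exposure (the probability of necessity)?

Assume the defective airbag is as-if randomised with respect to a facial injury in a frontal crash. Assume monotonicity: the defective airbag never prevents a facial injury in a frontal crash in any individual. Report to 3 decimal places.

Let p₁ = 0.83, p₀ = 0.22.
Under exogeneity and monotonicity, PN = (p₁ − p₀) / p₁.
PN = (0.83 − 0.22) / 0.83 = 0.61 / 0.83 ≈ 0.7349

PN ≈ 0.735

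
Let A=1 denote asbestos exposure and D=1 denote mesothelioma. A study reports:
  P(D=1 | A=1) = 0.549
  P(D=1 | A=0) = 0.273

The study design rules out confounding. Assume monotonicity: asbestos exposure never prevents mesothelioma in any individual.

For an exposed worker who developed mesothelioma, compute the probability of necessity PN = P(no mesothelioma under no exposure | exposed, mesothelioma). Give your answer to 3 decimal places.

Let p₁ = 0.549, p₀ = 0.273.
Under exogeneity and monotonicity, PN = (p₁ − p₀) / p₁.
PN = (0.549 − 0.273) / 0.549 = 0.276 / 0.549 ≈ 0.5027

PN ≈ 0.503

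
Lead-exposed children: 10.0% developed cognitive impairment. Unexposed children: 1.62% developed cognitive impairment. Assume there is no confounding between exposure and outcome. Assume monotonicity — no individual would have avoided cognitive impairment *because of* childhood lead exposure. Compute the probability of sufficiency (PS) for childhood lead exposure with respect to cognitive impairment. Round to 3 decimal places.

PS ≈ 0.085

p₁ = 0.1, p₀ = 0.0162.
Under exogeneity and monotonicity, PS = (p₁ − p₀) / (1 − p₀).
PS = (0.1 − 0.0162) / (1 − 0.0162) = 0.0838 / 0.9838 ≈ 0.0852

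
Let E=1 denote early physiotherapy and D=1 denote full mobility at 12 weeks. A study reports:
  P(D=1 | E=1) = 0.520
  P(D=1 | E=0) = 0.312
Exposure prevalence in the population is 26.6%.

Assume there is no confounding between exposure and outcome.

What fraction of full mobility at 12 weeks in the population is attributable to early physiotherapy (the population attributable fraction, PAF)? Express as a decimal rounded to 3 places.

PAF ≈ 0.151

Let p₁ = 0.52, p₀ = 0.312.
Overall risk P(Y=1) = π·p₁ + (1−π)·p₀ = 0.266×0.52 + 0.734×0.312 = 0.36733.
Under exogeneity, PAF = [P(Y=1) − p₀] / P(Y=1).
PAF = (0.36733 − 0.312) / 0.36733 ≈ 0.1506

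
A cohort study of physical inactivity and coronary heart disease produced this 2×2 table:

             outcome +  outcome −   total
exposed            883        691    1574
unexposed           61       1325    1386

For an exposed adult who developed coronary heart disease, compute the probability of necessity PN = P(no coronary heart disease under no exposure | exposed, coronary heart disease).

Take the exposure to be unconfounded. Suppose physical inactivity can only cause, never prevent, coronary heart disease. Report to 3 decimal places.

PN ≈ 0.922

p₁ = P(outcome | exposed) = 883/1574 = 0.56099
p₀ = P(outcome | unexposed) = 61/1386 = 0.044012
Under exogeneity and monotonicity, PN = (p₁ − p₀) / p₁.
PN = (0.56099 − 0.044012) / 0.56099 = 0.51698 / 0.56099 ≈ 0.9215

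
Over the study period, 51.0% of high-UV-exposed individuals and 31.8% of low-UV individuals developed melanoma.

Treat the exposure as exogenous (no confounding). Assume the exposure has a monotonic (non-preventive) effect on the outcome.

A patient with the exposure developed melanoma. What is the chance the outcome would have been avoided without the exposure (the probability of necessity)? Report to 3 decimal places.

p₁ = 0.51, p₀ = 0.318.
Under exogeneity and monotonicity, PN = (p₁ − p₀) / p₁.
PN = (0.51 − 0.318) / 0.51 = 0.192 / 0.51 ≈ 0.3765

PN ≈ 0.376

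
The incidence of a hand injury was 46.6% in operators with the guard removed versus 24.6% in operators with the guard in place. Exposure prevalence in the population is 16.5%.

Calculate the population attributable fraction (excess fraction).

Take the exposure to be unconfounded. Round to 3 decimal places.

PAF ≈ 0.129

p₁ = 0.466, p₀ = 0.246.
Overall risk P(Y=1) = π·p₁ + (1−π)·p₀ = 0.165×0.466 + 0.835×0.246 = 0.2823.
Under exogeneity, PAF = [P(Y=1) − p₀] / P(Y=1).
PAF = (0.2823 − 0.246) / 0.2823 ≈ 0.1286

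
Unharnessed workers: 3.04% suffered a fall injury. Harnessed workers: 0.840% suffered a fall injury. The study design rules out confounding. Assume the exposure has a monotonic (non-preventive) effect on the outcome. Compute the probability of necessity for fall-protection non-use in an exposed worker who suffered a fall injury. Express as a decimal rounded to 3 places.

PN ≈ 0.724

p₁ = 0.0304, p₀ = 0.0084.
Under exogeneity and monotonicity, PN = (p₁ − p₀) / p₁.
PN = (0.0304 − 0.0084) / 0.0304 = 0.022 / 0.0304 ≈ 0.7237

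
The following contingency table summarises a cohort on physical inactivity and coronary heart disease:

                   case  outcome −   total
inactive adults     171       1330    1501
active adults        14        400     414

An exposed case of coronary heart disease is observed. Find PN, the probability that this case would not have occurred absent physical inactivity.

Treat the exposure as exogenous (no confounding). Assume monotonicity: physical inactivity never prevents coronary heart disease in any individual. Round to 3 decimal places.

p₁ = P(outcome | exposed) = 171/1501 = 0.11392
p₀ = P(outcome | unexposed) = 14/414 = 0.033816
Under exogeneity and monotonicity, PN = (p₁ − p₀)/p₁.
PN = (0.11392 − 0.033816) / 0.11392 ≈ 0.7032

PN ≈ 0.703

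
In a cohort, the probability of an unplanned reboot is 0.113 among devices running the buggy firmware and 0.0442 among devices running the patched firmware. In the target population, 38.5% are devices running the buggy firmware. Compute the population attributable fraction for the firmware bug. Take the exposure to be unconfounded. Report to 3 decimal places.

PAF ≈ 0.375

Let p₁ = 0.113, p₀ = 0.0442.
Overall risk P(Y=1) = π·p₁ + (1−π)·p₀ = 0.385×0.113 + 0.615×0.0442 = 0.070688.
Under exogeneity, PAF = [P(Y=1) − p₀] / P(Y=1).
PAF = (0.070688 − 0.0442) / 0.070688 ≈ 0.3747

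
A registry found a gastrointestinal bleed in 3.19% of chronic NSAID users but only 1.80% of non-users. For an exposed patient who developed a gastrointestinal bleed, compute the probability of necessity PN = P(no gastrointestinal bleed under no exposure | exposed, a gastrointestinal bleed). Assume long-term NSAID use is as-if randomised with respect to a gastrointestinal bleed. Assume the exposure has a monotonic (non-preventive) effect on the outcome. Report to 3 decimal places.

p₁ = 0.0319, p₀ = 0.018.
Under exogeneity and monotonicity, PN = (p₁ − p₀) / p₁.
PN = (0.0319 − 0.018) / 0.0319 = 0.0139 / 0.0319 ≈ 0.4357

PN ≈ 0.436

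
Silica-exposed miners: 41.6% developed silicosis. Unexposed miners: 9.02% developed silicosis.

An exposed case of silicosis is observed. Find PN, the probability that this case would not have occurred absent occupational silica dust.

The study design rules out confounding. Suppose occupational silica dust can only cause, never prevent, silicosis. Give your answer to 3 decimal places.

PN ≈ 0.783

p₁ = 0.416, p₀ = 0.0902.
Under exogeneity and monotonicity, PN = (p₁ − p₀) / p₁.
PN = (0.416 − 0.0902) / 0.416 = 0.3258 / 0.416 ≈ 0.7832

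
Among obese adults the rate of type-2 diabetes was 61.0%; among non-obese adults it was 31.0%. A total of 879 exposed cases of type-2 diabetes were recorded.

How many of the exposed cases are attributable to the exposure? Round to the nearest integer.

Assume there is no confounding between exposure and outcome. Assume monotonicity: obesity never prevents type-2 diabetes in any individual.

about 432 cases

p₁ = 0.61, p₀ = 0.31.
PN = (p₁ − p₀)/p₁ = (0.61 − 0.31) / 0.61 ≈ 0.49180.
Attributable cases ≈ PN × (exposed cases) = 0.49180 × 879 ≈ 432.30.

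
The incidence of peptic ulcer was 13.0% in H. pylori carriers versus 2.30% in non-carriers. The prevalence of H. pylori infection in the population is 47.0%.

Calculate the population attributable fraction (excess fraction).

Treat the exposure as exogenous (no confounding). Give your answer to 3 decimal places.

PAF ≈ 0.686

p₁ = 0.13, p₀ = 0.023.
Overall risk P(Y=1) = π·p₁ + (1−π)·p₀ = 0.47×0.13 + 0.53×0.023 = 0.07329.
Under exogeneity, PAF = [P(Y=1) − p₀] / P(Y=1).
PAF = (0.07329 − 0.023) / 0.07329 ≈ 0.6862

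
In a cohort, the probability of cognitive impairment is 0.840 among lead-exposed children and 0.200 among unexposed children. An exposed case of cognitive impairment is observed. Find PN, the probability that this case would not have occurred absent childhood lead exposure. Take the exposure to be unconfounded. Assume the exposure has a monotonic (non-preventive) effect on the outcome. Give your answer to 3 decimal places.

Let p₁ = 0.84, p₀ = 0.2.
Under exogeneity and monotonicity, PN = (p₁ − p₀) / p₁.
PN = (0.84 − 0.2) / 0.84 = 0.64 / 0.84 ≈ 0.7619

PN ≈ 0.762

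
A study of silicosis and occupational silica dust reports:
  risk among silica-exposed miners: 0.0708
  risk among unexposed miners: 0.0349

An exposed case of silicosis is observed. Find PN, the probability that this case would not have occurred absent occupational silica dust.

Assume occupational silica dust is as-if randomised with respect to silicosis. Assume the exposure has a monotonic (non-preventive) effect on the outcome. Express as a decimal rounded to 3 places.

PN ≈ 0.507

Let p₁ = 0.0708, p₀ = 0.0349.
Under exogeneity and monotonicity, PN = (p₁ − p₀) / p₁.
PN = (0.0708 − 0.0349) / 0.0708 = 0.0359 / 0.0708 ≈ 0.5071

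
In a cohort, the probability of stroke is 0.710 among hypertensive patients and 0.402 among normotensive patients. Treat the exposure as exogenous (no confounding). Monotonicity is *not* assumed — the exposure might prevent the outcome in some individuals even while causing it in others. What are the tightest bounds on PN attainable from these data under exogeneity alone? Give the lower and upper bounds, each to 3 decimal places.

0.434 ≤ PN ≤ 0.842

Let p₁ = 0.71, p₀ = 0.402.
Under exogeneity alone the bounds on PN are max{0,(p₁−p₀)/p₁} ≤ PN ≤ min{1,(1−p₀)/p₁}.
  lower = (p₁ − p₀)/p₁ = 0.308 / 0.71 ≈ 0.4338
  upper = min{1, (1 − p₀)/p₁} = 0.598 / 0.71 ≈ 0.8423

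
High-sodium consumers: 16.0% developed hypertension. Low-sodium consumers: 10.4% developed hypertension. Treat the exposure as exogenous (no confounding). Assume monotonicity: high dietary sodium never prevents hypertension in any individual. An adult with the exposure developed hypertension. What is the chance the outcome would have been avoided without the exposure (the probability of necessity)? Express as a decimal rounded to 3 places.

p₁ = 0.16, p₀ = 0.104.
Under exogeneity and monotonicity, PN = (p₁ − p₀) / p₁.
PN = (0.16 − 0.104) / 0.16 = 0.056 / 0.16 ≈ 0.3500

PN ≈ 0.350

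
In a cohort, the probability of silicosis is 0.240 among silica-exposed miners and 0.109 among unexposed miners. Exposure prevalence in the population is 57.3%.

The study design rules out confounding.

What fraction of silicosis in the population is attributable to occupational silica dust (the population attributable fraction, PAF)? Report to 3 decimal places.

PAF ≈ 0.408

Let p₁ = 0.24, p₀ = 0.109.
Overall risk P(Y=1) = π·p₁ + (1−π)·p₀ = 0.573×0.24 + 0.427×0.109 = 0.18406.
Under exogeneity, PAF = [P(Y=1) − p₀] / P(Y=1).
PAF = (0.18406 − 0.109) / 0.18406 ≈ 0.4078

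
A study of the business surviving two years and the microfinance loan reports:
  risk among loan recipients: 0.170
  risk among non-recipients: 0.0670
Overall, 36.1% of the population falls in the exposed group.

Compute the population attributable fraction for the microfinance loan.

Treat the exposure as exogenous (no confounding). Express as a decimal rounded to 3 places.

PAF ≈ 0.357

Let p₁ = 0.17, p₀ = 0.067.
Overall risk P(Y=1) = π·p₁ + (1−π)·p₀ = 0.361×0.17 + 0.639×0.067 = 0.10418.
Under exogeneity, PAF = [P(Y=1) − p₀] / P(Y=1).
PAF = (0.10418 − 0.067) / 0.10418 ≈ 0.3569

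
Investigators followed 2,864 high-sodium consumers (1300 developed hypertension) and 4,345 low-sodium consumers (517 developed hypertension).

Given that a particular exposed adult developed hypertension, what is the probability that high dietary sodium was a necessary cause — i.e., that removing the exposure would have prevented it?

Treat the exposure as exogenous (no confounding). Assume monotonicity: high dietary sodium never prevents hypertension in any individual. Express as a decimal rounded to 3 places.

PN ≈ 0.738

p₁ = P(outcome | exposed) = 1300/2864 = 0.45391
p₀ = P(outcome | unexposed) = 517/4345 = 0.11899
Under exogeneity and monotonicity, PN = (p₁ − p₀) / p₁.
PN = (0.45391 − 0.11899) / 0.45391 = 0.33492 / 0.45391 ≈ 0.7379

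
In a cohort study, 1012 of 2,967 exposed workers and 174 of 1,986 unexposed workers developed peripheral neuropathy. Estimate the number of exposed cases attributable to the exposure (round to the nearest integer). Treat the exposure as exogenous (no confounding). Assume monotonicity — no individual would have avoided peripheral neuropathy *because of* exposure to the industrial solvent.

p₁ = P(outcome | exposed) = 1012/2967 = 0.34109
p₀ = P(outcome | unexposed) = 174/1986 = 0.087613
PN = (p₁ − p₀)/p₁ = (0.34109 − 0.087613) / 0.34109 ≈ 0.74313.
Attributable cases ≈ PN × (exposed cases) = 0.74313 × 1012 ≈ 752.05.

about 752 cases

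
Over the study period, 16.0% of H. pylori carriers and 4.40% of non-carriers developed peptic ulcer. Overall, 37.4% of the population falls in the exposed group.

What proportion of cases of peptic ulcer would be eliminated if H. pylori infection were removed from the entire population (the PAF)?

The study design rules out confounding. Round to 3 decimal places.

p₁ = 0.16, p₀ = 0.044.
Overall risk P(Y=1) = π·p₁ + (1−π)·p₀ = 0.374×0.16 + 0.626×0.044 = 0.087384.
Under exogeneity, PAF = [P(Y=1) − p₀] / P(Y=1).
PAF = (0.087384 − 0.044) / 0.087384 ≈ 0.4965

PAF ≈ 0.496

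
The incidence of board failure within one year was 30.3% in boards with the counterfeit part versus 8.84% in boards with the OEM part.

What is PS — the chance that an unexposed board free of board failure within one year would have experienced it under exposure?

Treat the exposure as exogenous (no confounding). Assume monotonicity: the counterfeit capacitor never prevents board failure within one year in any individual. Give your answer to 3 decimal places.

p₁ = 0.303, p₀ = 0.0884.
Under exogeneity and monotonicity, PS = (p₁ − p₀) / (1 − p₀).
PS = (0.303 − 0.0884) / (1 − 0.0884) = 0.2146 / 0.9116 ≈ 0.2354

PS ≈ 0.235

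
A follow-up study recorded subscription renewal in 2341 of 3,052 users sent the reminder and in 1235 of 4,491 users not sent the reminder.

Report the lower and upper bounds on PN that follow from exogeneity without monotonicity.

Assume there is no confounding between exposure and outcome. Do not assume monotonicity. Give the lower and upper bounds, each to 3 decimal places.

p₁ = P(outcome | exposed) = 2341/3052 = 0.76704
p₀ = P(outcome | unexposed) = 1235/4491 = 0.27499
Under exogeneity alone the bounds on PN are max{0,(p₁−p₀)/p₁} ≤ PN ≤ min{1,(1−p₀)/p₁}.
  lower = (p₁ − p₀)/p₁ = 0.49204 / 0.76704 ≈ 0.6415
  upper = min{1, (1 − p₀)/p₁} = 0.72501 / 0.76704 ≈ 0.9452

0.641 ≤ PN ≤ 0.945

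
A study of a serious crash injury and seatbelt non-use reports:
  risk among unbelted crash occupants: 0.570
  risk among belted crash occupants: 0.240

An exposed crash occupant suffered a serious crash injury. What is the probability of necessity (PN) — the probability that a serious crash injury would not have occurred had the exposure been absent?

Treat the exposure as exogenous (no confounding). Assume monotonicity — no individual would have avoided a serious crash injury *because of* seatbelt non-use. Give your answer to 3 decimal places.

Let p₁ = 0.57, p₀ = 0.24.
Under exogeneity and monotonicity, PN = (p₁ − p₀) / p₁.
PN = (0.57 − 0.24) / 0.57 = 0.33 / 0.57 ≈ 0.5789

PN ≈ 0.579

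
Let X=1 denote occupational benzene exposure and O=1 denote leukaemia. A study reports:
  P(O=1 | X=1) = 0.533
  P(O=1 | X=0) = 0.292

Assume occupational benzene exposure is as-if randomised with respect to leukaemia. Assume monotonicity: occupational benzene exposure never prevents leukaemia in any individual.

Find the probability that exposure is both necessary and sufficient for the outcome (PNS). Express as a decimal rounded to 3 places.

PNS ≈ 0.241

Let p₁ = 0.533, p₀ = 0.292.
Under exogeneity and monotonicity, PNS = p₁ − p₀.
PNS = 0.533 − 0.292 = 0.241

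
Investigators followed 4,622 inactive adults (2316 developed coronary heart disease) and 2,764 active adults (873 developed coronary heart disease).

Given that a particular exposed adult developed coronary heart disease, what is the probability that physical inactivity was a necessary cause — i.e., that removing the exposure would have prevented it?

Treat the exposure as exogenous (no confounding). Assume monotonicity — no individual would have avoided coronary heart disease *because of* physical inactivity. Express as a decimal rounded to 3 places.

PN ≈ 0.370

p₁ = P(outcome | exposed) = 2316/4622 = 0.50108
p₀ = P(outcome | unexposed) = 873/2764 = 0.31585
Under exogeneity and monotonicity, PN = (p₁ − p₀) / p₁.
PN = (0.50108 − 0.31585) / 0.50108 = 0.18524 / 0.50108 ≈ 0.3697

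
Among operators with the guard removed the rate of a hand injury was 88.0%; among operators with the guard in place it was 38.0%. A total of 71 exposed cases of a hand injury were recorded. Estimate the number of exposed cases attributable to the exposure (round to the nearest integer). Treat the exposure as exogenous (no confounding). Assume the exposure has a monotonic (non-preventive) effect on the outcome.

about 40 cases

p₁ = 0.88, p₀ = 0.38.
PN = (p₁ − p₀)/p₁ = (0.88 − 0.38) / 0.88 ≈ 0.56818.
Attributable cases ≈ PN × (exposed cases) = 0.56818 × 71 ≈ 40.34.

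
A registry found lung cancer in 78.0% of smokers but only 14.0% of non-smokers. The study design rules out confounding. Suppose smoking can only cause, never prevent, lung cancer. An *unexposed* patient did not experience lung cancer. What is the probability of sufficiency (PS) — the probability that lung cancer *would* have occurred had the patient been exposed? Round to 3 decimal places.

PS ≈ 0.744

p₁ = 0.78, p₀ = 0.14.
Under exogeneity and monotonicity, PS = (p₁ − p₀) / (1 − p₀).
PS = (0.78 − 0.14) / (1 − 0.14) = 0.64 / 0.86 ≈ 0.7442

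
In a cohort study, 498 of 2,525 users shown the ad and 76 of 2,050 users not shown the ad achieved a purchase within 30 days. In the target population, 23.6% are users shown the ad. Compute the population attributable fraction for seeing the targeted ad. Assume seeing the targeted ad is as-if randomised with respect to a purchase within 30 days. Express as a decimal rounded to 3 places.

p₁ = P(outcome | exposed) = 498/2525 = 0.19723
p₀ = P(outcome | unexposed) = 76/2050 = 0.037073
Overall risk P(Y=1) = π·p₁ + (1−π)·p₀ = 0.236×0.19723 + 0.764×0.037073 = 0.07487.
Under exogeneity, PAF = [P(Y=1) − p₀] / P(Y=1).
PAF = (0.07487 − 0.037073) / 0.07487 ≈ 0.5048

PAF ≈ 0.505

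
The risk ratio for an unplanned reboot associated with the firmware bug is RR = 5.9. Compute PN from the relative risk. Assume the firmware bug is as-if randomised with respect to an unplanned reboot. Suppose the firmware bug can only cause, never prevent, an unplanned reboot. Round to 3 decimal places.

Under exogeneity and monotonicity, PN = (RR − 1) / RR = 1 − 1/RR.
PN = (5.9 − 1) / 5.9 = 4.9 / 5.9 ≈ 0.8305

PN ≈ 0.831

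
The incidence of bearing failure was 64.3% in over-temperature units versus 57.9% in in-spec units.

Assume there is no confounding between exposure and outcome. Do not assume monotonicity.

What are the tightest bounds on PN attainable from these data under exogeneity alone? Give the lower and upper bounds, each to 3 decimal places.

0.100 ≤ PN ≤ 0.655

p₁ = 0.643, p₀ = 0.579.
Under exogeneity alone the bounds on PN are max{0,(p₁−p₀)/p₁} ≤ PN ≤ min{1,(1−p₀)/p₁}.
  lower = (p₁ − p₀)/p₁ = 0.064 / 0.643 ≈ 0.0995
  upper = min{1, (1 − p₀)/p₁} = 0.421 / 0.643 ≈ 0.6547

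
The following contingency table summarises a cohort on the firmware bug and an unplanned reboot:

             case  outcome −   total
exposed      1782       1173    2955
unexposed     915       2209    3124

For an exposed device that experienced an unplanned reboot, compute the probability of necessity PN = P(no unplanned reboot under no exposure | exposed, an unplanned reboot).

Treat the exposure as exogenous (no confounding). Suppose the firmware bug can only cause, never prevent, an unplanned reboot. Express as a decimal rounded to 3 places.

p₁ = P(outcome | exposed) = 1782/2955 = 0.60305
p₀ = P(outcome | unexposed) = 915/3124 = 0.29289
Under exogeneity and monotonicity, PN = (p₁ − p₀)/p₁.
PN = (0.60305 − 0.29289) / 0.60305 ≈ 0.5143

PN ≈ 0.514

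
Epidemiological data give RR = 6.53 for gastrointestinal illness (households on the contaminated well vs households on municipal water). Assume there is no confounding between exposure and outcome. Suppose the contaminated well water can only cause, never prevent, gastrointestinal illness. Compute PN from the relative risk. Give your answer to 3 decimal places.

PN ≈ 0.847

Under exogeneity and monotonicity, PN = (RR − 1) / RR = 1 − 1/RR.
PN = (6.53 − 1) / 6.53 = 5.53 / 6.53 ≈ 0.8469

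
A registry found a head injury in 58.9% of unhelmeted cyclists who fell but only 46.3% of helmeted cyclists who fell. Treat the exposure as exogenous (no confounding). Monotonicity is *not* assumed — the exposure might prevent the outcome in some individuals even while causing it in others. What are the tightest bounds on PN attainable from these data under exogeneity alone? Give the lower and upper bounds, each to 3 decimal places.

0.214 ≤ PN ≤ 0.912

p₁ = 0.589, p₀ = 0.463.
Under exogeneity alone the bounds on PN are max{0,(p₁−p₀)/p₁} ≤ PN ≤ min{1,(1−p₀)/p₁}.
  lower = (p₁ − p₀)/p₁ = 0.126 / 0.589 ≈ 0.2139
  upper = min{1, (1 − p₀)/p₁} = 0.537 / 0.589 ≈ 0.9117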